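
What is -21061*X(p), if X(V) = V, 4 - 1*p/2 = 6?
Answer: 84244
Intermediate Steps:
p = -4 (p = 8 - 2*6 = 8 - 12 = -4)
-21061*X(p) = -21061*(-4) = 84244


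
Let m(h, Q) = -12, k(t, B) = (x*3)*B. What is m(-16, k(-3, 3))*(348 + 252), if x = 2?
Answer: -7200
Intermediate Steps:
k(t, B) = 6*B (k(t, B) = (2*3)*B = 6*B)
m(-16, k(-3, 3))*(348 + 252) = -12*(348 + 252) = -12*600 = -7200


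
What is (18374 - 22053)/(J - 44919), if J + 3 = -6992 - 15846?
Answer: 3679/67760 ≈ 0.054295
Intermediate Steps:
J = -22841 (J = -3 + (-6992 - 15846) = -3 - 22838 = -22841)
(18374 - 22053)/(J - 44919) = (18374 - 22053)/(-22841 - 44919) = -3679/(-67760) = -3679*(-1/67760) = 3679/67760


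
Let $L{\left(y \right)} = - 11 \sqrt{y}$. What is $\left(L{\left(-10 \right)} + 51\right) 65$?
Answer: $3315 - 715 i \sqrt{10} \approx 3315.0 - 2261.0 i$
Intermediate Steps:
$\left(L{\left(-10 \right)} + 51\right) 65 = \left(- 11 \sqrt{-10} + 51\right) 65 = \left(- 11 i \sqrt{10} + 51\right) 65 = \left(51 - 11 i \sqrt{10}\right) 65 = 3315 - 715 i \sqrt{10}$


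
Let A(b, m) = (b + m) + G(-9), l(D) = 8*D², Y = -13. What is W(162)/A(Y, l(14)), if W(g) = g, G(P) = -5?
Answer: 81/775 ≈ 0.10452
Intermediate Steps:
A(b, m) = -5 + b + m (A(b, m) = (b + m) - 5 = -5 + b + m)
W(162)/A(Y, l(14)) = 162/(-5 - 13 + 8*14²) = 162/(-5 - 13 + 8*196) = 162/(-5 - 13 + 1568) = 162/1550 = 162*(1/1550) = 81/775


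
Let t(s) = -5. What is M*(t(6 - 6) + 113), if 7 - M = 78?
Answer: -7668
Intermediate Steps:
M = -71 (M = 7 - 1*78 = 7 - 78 = -71)
M*(t(6 - 6) + 113) = -71*(-5 + 113) = -71*108 = -7668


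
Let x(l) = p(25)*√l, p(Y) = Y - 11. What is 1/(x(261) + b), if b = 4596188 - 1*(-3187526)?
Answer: 3891857/30293101791320 - 21*√29/30293101791320 ≈ 1.2847e-7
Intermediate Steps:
p(Y) = -11 + Y
b = 7783714 (b = 4596188 + 3187526 = 7783714)
x(l) = 14*√l (x(l) = (-11 + 25)*√l = 14*√l)
1/(x(261) + b) = 1/(14*√261 + 7783714) = 1/(14*(3*√29) + 7783714) = 1/(42*√29 + 7783714) = 1/(7783714 + 42*√29)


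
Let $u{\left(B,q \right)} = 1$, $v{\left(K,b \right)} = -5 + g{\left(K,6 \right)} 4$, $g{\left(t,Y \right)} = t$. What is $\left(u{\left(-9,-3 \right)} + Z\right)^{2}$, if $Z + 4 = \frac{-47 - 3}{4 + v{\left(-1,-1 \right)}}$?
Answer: $49$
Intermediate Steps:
$v{\left(K,b \right)} = -5 + 4 K$ ($v{\left(K,b \right)} = -5 + K 4 = -5 + 4 K$)
$Z = 6$ ($Z = -4 + \frac{-47 - 3}{4 + \left(-5 + 4 \left(-1\right)\right)} = -4 - \frac{50}{4 - 9} = -4 - \frac{50}{-5} = -4 - -10 = -4 + 10 = 6$)
$\left(u{\left(-9,-3 \right)} + Z\right)^{2} = \left(1 + 6\right)^{2} = 7^{2} = 49$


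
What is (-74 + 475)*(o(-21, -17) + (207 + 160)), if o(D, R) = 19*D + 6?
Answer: -10426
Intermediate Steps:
o(D, R) = 6 + 19*D
(-74 + 475)*(o(-21, -17) + (207 + 160)) = (-74 + 475)*((6 + 19*(-21)) + (207 + 160)) = 401*((6 - 399) + 367) = 401*(-393 + 367) = 401*(-26) = -10426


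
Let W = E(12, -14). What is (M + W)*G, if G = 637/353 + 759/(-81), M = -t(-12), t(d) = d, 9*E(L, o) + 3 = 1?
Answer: -7643660/85779 ≈ -89.109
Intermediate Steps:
E(L, o) = -2/9 (E(L, o) = -1/3 + (1/9)*1 = -1/3 + 1/9 = -2/9)
M = 12 (M = -1*(-12) = 12)
G = -72110/9531 (G = 637*(1/353) + 759*(-1/81) = 637/353 - 253/27 = -72110/9531 ≈ -7.5658)
W = -2/9 ≈ -0.22222
(M + W)*G = (12 - 2/9)*(-72110/9531) = (106/9)*(-72110/9531) = -7643660/85779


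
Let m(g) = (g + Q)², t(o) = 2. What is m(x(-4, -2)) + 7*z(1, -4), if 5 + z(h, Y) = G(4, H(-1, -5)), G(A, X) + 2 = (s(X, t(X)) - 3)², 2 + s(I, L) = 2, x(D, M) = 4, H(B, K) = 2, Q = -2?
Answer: 18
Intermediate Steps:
s(I, L) = 0 (s(I, L) = -2 + 2 = 0)
m(g) = (-2 + g)² (m(g) = (g - 2)² = (-2 + g)²)
G(A, X) = 7 (G(A, X) = -2 + (0 - 3)² = -2 + (-3)² = -2 + 9 = 7)
z(h, Y) = 2 (z(h, Y) = -5 + 7 = 2)
m(x(-4, -2)) + 7*z(1, -4) = (-2 + 4)² + 7*2 = 2² + 14 = 4 + 14 = 18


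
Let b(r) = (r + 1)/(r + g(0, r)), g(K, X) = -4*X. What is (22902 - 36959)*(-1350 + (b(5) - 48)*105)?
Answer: 90414624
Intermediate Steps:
b(r) = -(1 + r)/(3*r) (b(r) = (r + 1)/(r - 4*r) = (1 + r)/((-3*r)) = (1 + r)*(-1/(3*r)) = -(1 + r)/(3*r))
(22902 - 36959)*(-1350 + (b(5) - 48)*105) = (22902 - 36959)*(-1350 + ((1/3)*(-1 - 1*5)/5 - 48)*105) = -14057*(-1350 + ((1/3)*(1/5)*(-1 - 5) - 48)*105) = -14057*(-1350 + ((1/3)*(1/5)*(-6) - 48)*105) = -14057*(-1350 + (-2/5 - 48)*105) = -14057*(-1350 - 242/5*105) = -14057*(-1350 - 5082) = -14057*(-6432) = 90414624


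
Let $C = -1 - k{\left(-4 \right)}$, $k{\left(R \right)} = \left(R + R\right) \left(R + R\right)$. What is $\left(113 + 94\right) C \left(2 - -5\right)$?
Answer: $-94185$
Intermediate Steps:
$k{\left(R \right)} = 4 R^{2}$ ($k{\left(R \right)} = 2 R 2 R = 4 R^{2}$)
$C = -65$ ($C = -1 - 4 \left(-4\right)^{2} = -1 - 4 \cdot 16 = -1 - 64 = -65$)
$\left(113 + 94\right) C \left(2 - -5\right) = \left(113 + 94\right) \left(- 65 \left(2 - -5\right)\right) = 207 \left(- 65 \left(2 + 5\right)\right) = 207 \left(\left(-65\right) 7\right) = 207 \left(-455\right) = -94185$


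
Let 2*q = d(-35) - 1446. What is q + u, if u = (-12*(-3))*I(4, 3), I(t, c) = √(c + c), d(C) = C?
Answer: -1481/2 + 36*√6 ≈ -652.32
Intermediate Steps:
I(t, c) = √2*√c (I(t, c) = √(2*c) = √2*√c)
u = 36*√6 (u = (-12*(-3))*(√2*√3) = 36*√6 ≈ 88.182)
q = -1481/2 (q = (-35 - 1446)/2 = (½)*(-1481) = -1481/2 ≈ -740.50)
q + u = -1481/2 + 36*√6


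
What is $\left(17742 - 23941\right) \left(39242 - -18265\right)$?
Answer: $-356485893$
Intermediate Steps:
$\left(17742 - 23941\right) \left(39242 - -18265\right) = - 6199 \left(39242 + \left(-6194 + 24459\right)\right) = - 6199 \left(39242 + 18265\right) = \left(-6199\right) 57507 = -356485893$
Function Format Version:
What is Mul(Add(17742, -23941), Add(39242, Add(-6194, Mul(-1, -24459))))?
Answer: -356485893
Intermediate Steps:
Mul(Add(17742, -23941), Add(39242, Add(-6194, Mul(-1, -24459)))) = Mul(-6199, Add(39242, Add(-6194, 24459))) = Mul(-6199, Add(39242, 18265)) = Mul(-6199, 57507) = -356485893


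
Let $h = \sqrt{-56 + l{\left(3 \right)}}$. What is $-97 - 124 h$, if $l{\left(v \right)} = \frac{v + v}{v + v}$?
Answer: $-97 - 124 i \sqrt{55} \approx -97.0 - 919.61 i$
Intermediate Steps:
$l{\left(v \right)} = 1$ ($l{\left(v \right)} = \frac{2 v}{2 v} = 2 v \frac{1}{2 v} = 1$)
$h = i \sqrt{55}$ ($h = \sqrt{-56 + 1} = \sqrt{-55} = i \sqrt{55} \approx 7.4162 i$)
$-97 - 124 h = -97 - 124 i \sqrt{55}$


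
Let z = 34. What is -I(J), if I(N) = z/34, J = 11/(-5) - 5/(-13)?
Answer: -1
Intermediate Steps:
J = -118/65 (J = 11*(-⅕) - 5*(-1/13) = -11/5 + 5/13 = -118/65 ≈ -1.8154)
I(N) = 1 (I(N) = 34/34 = 34*(1/34) = 1)
-I(J) = -1*1 = -1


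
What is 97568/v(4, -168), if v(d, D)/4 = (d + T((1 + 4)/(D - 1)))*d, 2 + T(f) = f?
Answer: 1030562/333 ≈ 3094.8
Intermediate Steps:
T(f) = -2 + f
v(d, D) = 4*d*(-2 + d + 5/(-1 + D)) (v(d, D) = 4*((d + (-2 + (1 + 4)/(D - 1)))*d) = 4*((d + (-2 + 5/(-1 + D)))*d) = 4*((-2 + d + 5/(-1 + D))*d) = 4*(d*(-2 + d + 5/(-1 + D))) = 4*d*(-2 + d + 5/(-1 + D)))
97568/v(4, -168) = 97568/((4*4*(5 + (-1 - 168)*(-2 + 4))/(-1 - 168))) = 97568/((4*4*(5 - 169*2)/(-169))) = 97568/((4*4*(-1/169)*(5 - 338))) = 97568/((4*4*(-1/169)*(-333))) = 97568/(5328/169) = 97568*(169/5328) = 1030562/333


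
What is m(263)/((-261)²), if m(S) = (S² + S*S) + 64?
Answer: 5126/2523 ≈ 2.0317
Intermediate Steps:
m(S) = 64 + 2*S² (m(S) = (S² + S²) + 64 = 2*S² + 64 = 64 + 2*S²)
m(263)/((-261)²) = (64 + 2*263²)/((-261)²) = (64 + 2*69169)/68121 = (64 + 138338)*(1/68121) = 138402*(1/68121) = 5126/2523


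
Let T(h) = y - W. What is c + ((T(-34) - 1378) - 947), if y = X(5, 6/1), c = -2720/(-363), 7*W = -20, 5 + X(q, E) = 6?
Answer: -5878984/2541 ≈ -2313.6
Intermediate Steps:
X(q, E) = 1 (X(q, E) = -5 + 6 = 1)
W = -20/7 (W = (⅐)*(-20) = -20/7 ≈ -2.8571)
c = 2720/363 (c = -2720*(-1/363) = 2720/363 ≈ 7.4931)
y = 1
T(h) = 27/7 (T(h) = 1 - 1*(-20/7) = 1 + 20/7 = 27/7)
c + ((T(-34) - 1378) - 947) = 2720/363 + ((27/7 - 1378) - 947) = 2720/363 + (-9619/7 - 947) = 2720/363 - 16248/7 = -5878984/2541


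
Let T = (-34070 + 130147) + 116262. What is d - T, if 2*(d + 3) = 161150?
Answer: -131767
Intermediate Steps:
d = 80572 (d = -3 + (½)*161150 = -3 + 80575 = 80572)
T = 212339 (T = 96077 + 116262 = 212339)
d - T = 80572 - 1*212339 = 80572 - 212339 = -131767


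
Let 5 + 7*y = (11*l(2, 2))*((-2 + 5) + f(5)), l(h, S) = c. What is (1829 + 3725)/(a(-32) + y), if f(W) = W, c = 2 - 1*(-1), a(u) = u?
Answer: 5554/5 ≈ 1110.8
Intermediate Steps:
c = 3 (c = 2 + 1 = 3)
l(h, S) = 3
y = 37 (y = -5/7 + ((11*3)*((-2 + 5) + 5))/7 = -5/7 + (33*(3 + 5))/7 = -5/7 + (33*8)/7 = -5/7 + (1/7)*264 = -5/7 + 264/7 = 37)
(1829 + 3725)/(a(-32) + y) = (1829 + 3725)/(-32 + 37) = 5554/5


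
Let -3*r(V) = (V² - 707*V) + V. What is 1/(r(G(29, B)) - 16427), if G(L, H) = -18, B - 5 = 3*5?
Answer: -1/20771 ≈ -4.8144e-5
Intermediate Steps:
B = 20 (B = 5 + 3*5 = 5 + 15 = 20)
r(V) = -V²/3 + 706*V/3 (r(V) = -((V² - 707*V) + V)/3 = -(V² - 706*V)/3 = -V²/3 + 706*V/3)
1/(r(G(29, B)) - 16427) = 1/((⅓)*(-18)*(706 - 1*(-18)) - 16427) = 1/((⅓)*(-18)*(706 + 18) - 16427) = 1/((⅓)*(-18)*724 - 16427) = 1/(-4344 - 16427) = 1/(-20771) = -1/20771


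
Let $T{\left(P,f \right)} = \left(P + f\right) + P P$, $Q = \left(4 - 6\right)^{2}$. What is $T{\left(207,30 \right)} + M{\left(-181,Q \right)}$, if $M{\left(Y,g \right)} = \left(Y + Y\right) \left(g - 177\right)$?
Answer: $105712$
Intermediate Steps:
$Q = 4$ ($Q = \left(-2\right)^{2} = 4$)
$T{\left(P,f \right)} = P + f + P^{2}$ ($T{\left(P,f \right)} = \left(P + f\right) + P^{2} = P + f + P^{2}$)
$M{\left(Y,g \right)} = 2 Y \left(-177 + g\right)$
$T{\left(207,30 \right)} + M{\left(-181,Q \right)} = \left(207 + 30 + 207^{2}\right) + 2 \left(-181\right) \left(-177 + 4\right) = \left(207 + 30 + 42849\right) + 2 \left(-181\right) \left(-173\right) = 43086 + 62626 = 105712$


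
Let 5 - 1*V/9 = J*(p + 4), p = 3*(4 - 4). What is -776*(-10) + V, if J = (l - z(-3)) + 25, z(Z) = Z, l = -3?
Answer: 6905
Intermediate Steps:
p = 0 (p = 3*0 = 0)
J = 25 (J = (-3 - 1*(-3)) + 25 = (-3 + 3) + 25 = 0 + 25 = 25)
V = -855 (V = 45 - 225*(0 + 4) = 45 - 225*4 = 45 - 9*100 = 45 - 900 = -855)
-776*(-10) + V = -776*(-10) - 855 = 7760 - 855 = 6905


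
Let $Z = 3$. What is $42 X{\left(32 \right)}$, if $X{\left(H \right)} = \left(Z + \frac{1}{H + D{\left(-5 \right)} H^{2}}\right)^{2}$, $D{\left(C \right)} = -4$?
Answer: $\frac{3121030101}{8258048} \approx 377.94$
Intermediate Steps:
$X{\left(H \right)} = \left(3 + \frac{1}{H - 4 H^{2}}\right)^{2}$
$42 X{\left(32 \right)} = 42 \frac{\left(1 - 12 \cdot 32^{2} + 3 \cdot 32\right)^{2}}{1024 \left(1 - 128\right)^{2}} = 42 \frac{\left(1 - 12288 + 96\right)^{2}}{1024 \left(1 - 128\right)^{2}} = 42 \frac{\left(1 - 12288 + 96\right)^{2}}{1024 \cdot 16129} = 42 \cdot \frac{1}{1024} \cdot \frac{1}{16129} \left(-12191\right)^{2} = 42 \cdot \frac{1}{1024} \cdot \frac{1}{16129} \cdot 148620481 = 42 \cdot \frac{148620481}{16516096} = \frac{3121030101}{8258048}$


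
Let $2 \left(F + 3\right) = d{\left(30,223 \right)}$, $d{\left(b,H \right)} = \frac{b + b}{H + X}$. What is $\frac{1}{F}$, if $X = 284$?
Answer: $- \frac{169}{497} \approx -0.34004$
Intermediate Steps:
$d{\left(b,H \right)} = \frac{2 b}{284 + H}$ ($d{\left(b,H \right)} = \frac{b + b}{H + 284} = \frac{2 b}{284 + H}$)
$F = - \frac{497}{169}$ ($F = -3 + \frac{2 \cdot 30 \frac{1}{284 + 223}}{2} = -3 + \frac{2 \cdot 30 \cdot \frac{1}{507}}{2} = -3 + \frac{1}{2} \cdot \frac{20}{169} = -3 + \frac{10}{169} = - \frac{497}{169} \approx -2.9408$)
$\frac{1}{F} = \frac{1}{- \frac{497}{169}} = - \frac{169}{497}$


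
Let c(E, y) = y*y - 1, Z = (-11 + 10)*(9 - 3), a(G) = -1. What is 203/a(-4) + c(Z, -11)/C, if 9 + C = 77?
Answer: -3421/17 ≈ -201.24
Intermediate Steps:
C = 68 (C = -9 + 77 = 68)
Z = -6 (Z = -1*6 = -6)
c(E, y) = -1 + y**2 (c(E, y) = y**2 - 1 = -1 + y**2)
203/a(-4) + c(Z, -11)/C = 203/(-1) + (-1 + (-11)**2)/68 = 203*(-1) + (-1 + 121)*(1/68) = -203 + 120*(1/68) = -203 + 30/17 = -3421/17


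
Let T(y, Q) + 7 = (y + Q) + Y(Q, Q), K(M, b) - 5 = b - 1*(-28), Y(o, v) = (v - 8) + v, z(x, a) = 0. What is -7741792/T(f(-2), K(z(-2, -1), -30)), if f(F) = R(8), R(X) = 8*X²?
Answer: -3870896/253 ≈ -15300.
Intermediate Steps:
Y(o, v) = -8 + 2*v (Y(o, v) = (-8 + v) + v = -8 + 2*v)
K(M, b) = 33 + b (K(M, b) = 5 + (b - 1*(-28)) = 5 + (b + 28) = 5 + (28 + b) = 33 + b)
f(F) = 512 (f(F) = 8*8² = 8*64 = 512)
T(y, Q) = -15 + y + 3*Q (T(y, Q) = -7 + ((y + Q) + (-8 + 2*Q)) = -7 + ((Q + y) + (-8 + 2*Q)) = -7 + (-8 + y + 3*Q) = -15 + y + 3*Q)
-7741792/T(f(-2), K(z(-2, -1), -30)) = -7741792/(-15 + 512 + 3*(33 - 30)) = -7741792/(-15 + 512 + 3*3) = -7741792/(-15 + 512 + 9) = -7741792/506 = -7741792*1/506 = -3870896/253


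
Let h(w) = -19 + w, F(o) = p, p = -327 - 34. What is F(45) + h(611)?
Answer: 231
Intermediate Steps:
p = -361
F(o) = -361
F(45) + h(611) = -361 + (-19 + 611) = -361 + 592 = 231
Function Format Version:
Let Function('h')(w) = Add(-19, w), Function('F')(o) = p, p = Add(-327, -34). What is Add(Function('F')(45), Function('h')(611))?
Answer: 231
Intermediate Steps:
p = -361
Function('F')(o) = -361
Add(Function('F')(45), Function('h')(611)) = Add(-361, Add(-19, 611)) = Add(-361, 592) = 231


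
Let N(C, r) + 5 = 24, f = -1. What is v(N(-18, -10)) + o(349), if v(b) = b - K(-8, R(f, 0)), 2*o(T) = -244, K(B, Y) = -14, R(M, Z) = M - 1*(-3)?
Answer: -89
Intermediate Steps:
N(C, r) = 19 (N(C, r) = -5 + 24 = 19)
R(M, Z) = 3 + M (R(M, Z) = M + 3 = 3 + M)
o(T) = -122 (o(T) = (1/2)*(-244) = -122)
v(b) = 14 + b (v(b) = b - 1*(-14) = b + 14 = 14 + b)
v(N(-18, -10)) + o(349) = (14 + 19) - 122 = 33 - 122 = -89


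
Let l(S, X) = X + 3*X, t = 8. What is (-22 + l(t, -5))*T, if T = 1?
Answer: -42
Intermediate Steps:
l(S, X) = 4*X
(-22 + l(t, -5))*T = (-22 + 4*(-5))*1 = (-22 - 20)*1 = -42*1 = -42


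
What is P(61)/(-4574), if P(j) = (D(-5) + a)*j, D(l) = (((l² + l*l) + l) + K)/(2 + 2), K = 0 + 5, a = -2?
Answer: -1281/9148 ≈ -0.14003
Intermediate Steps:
K = 5
D(l) = 5/4 + l²/2 + l/4 (D(l) = (((l² + l*l) + l) + 5)/(2 + 2) = (((l² + l²) + l) + 5)/4 = ((2*l² + l) + 5)*(¼) = ((l + 2*l²) + 5)*(¼) = (5 + l + 2*l²)*(¼) = 5/4 + l²/2 + l/4)
P(j) = 21*j/2 (P(j) = ((5/4 + (½)*(-5)² + (¼)*(-5)) - 2)*j = ((5/4 + (½)*25 - 5/4) - 2)*j = ((5/4 + 25/2 - 5/4) - 2)*j = (25/2 - 2)*j = 21*j/2)
P(61)/(-4574) = ((21/2)*61)/(-4574) = (1281/2)*(-1/4574) = -1281/9148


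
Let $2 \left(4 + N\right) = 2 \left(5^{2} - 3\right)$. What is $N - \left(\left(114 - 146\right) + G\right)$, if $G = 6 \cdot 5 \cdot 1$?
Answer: $20$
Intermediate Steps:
$G = 30$ ($G = 30 \cdot 1 = 30$)
$N = 18$ ($N = -4 + \frac{2 \left(5^{2} - 3\right)}{2} = -4 + \frac{2 \left(25 - 3\right)}{2} = -4 + \frac{2 \cdot 22}{2} = -4 + \frac{1}{2} \cdot 44 = -4 + 22 = 18$)
$N - \left(\left(114 - 146\right) + G\right) = 18 - \left(\left(114 - 146\right) + 30\right) = 18 - \left(-32 + 30\right) = 18 - -2 = 18 + 2 = 20$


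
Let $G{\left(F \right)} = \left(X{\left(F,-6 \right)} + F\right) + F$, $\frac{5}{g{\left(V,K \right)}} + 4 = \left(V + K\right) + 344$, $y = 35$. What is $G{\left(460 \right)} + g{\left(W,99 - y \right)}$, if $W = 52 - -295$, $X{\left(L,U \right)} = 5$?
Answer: $\frac{694680}{751} \approx 925.01$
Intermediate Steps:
$W = 347$ ($W = 52 + 295 = 347$)
$g{\left(V,K \right)} = \frac{5}{340 + K + V}$ ($g{\left(V,K \right)} = \frac{5}{-4 + \left(\left(V + K\right) + 344\right)} = \frac{5}{-4 + \left(\left(K + V\right) + 344\right)} = \frac{5}{-4 + \left(344 + K + V\right)} = \frac{5}{340 + K + V}$)
$G{\left(F \right)} = 5 + 2 F$ ($G{\left(F \right)} = \left(5 + F\right) + F = 5 + 2 F$)
$G{\left(460 \right)} + g{\left(W,99 - y \right)} = \left(5 + 2 \cdot 460\right) + \frac{5}{340 + \left(99 - 35\right) + 347} = \left(5 + 920\right) + \frac{5}{340 + \left(99 - 35\right) + 347} = 925 + \frac{5}{340 + 64 + 347} = 925 + \frac{5}{751} = \frac{694680}{751}$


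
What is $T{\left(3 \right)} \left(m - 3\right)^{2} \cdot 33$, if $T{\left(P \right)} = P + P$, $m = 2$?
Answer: $198$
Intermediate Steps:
$T{\left(P \right)} = 2 P$
$T{\left(3 \right)} \left(m - 3\right)^{2} \cdot 33 = 2 \cdot 3 \left(2 - 3\right)^{2} \cdot 33 = 6 \left(-1\right)^{2} \cdot 33 = 6 \cdot 1 \cdot 33 = 6 \cdot 33 = 198$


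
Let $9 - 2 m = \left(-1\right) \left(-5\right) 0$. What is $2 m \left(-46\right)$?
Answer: $-414$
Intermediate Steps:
$m = \frac{9}{2}$ ($m = \frac{9}{2} - \frac{\left(-1\right) \left(-5\right) 0}{2} = \frac{9}{2} - \frac{5 \cdot 0}{2} = \frac{9}{2} - 0 = \frac{9}{2} + 0 = \frac{9}{2} \approx 4.5$)
$2 m \left(-46\right) = 2 \cdot \frac{9}{2} \left(-46\right) = 9 \left(-46\right) = -414$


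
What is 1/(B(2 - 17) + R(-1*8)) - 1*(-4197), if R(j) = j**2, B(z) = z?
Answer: 205654/49 ≈ 4197.0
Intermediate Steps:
1/(B(2 - 17) + R(-1*8)) - 1*(-4197) = 1/((2 - 17) + (-1*8)**2) - 1*(-4197) = 1/(-15 + (-8)**2) + 4197 = 1/(-15 + 64) + 4197 = 1/49 + 4197 = 205654/49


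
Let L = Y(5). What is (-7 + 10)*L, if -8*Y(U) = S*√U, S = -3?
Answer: 9*√5/8 ≈ 2.5156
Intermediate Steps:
Y(U) = 3*√U/8 (Y(U) = -(-3)*√U/8 = 3*√U/8)
L = 3*√5/8 ≈ 0.83853
(-7 + 10)*L = (-7 + 10)*(3*√5/8) = 3*(3*√5/8) = 9*√5/8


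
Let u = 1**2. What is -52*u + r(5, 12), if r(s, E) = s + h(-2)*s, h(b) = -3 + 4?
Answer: -42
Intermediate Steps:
h(b) = 1
r(s, E) = 2*s (r(s, E) = s + 1*s = s + s = 2*s)
u = 1
-52*u + r(5, 12) = -52*1 + 2*5 = -52 + 10 = -42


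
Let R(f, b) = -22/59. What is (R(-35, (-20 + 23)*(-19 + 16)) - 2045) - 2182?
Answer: -249415/59 ≈ -4227.4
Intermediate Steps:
R(f, b) = -22/59 (R(f, b) = -22*1/59 = -22/59)
(R(-35, (-20 + 23)*(-19 + 16)) - 2045) - 2182 = (-22/59 - 2045) - 2182 = -120677/59 - 2182 = -249415/59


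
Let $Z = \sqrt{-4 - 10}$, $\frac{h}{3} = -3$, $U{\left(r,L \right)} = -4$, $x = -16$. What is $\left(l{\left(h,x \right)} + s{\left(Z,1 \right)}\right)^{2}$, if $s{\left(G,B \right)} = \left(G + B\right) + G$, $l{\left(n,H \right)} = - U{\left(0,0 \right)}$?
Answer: $-31 + 20 i \sqrt{14} \approx -31.0 + 74.833 i$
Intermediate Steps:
$h = -9$ ($h = 3 \left(-3\right) = -9$)
$Z = i \sqrt{14}$ ($Z = \sqrt{-14} = i \sqrt{14} \approx 3.7417 i$)
$l{\left(n,H \right)} = 4$ ($l{\left(n,H \right)} = \left(-1\right) \left(-4\right) = 4$)
$s{\left(G,B \right)} = B + 2 G$ ($s{\left(G,B \right)} = \left(B + G\right) + G = B + 2 G$)
$\left(l{\left(h,x \right)} + s{\left(Z,1 \right)}\right)^{2} = \left(4 + \left(1 + 2 i \sqrt{14}\right)\right)^{2} = \left(5 + 2 i \sqrt{14}\right)^{2}$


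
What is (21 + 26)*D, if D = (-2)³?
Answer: -376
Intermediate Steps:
D = -8
(21 + 26)*D = (21 + 26)*(-8) = 47*(-8) = -376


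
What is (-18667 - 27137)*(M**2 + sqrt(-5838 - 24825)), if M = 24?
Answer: -26383104 - 137412*I*sqrt(3407) ≈ -2.6383e+7 - 8.0207e+6*I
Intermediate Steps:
(-18667 - 27137)*(M**2 + sqrt(-5838 - 24825)) = (-18667 - 27137)*(24**2 + sqrt(-5838 - 24825)) = -45804*(576 + sqrt(-30663)) = -45804*(576 + 3*I*sqrt(3407)) = -26383104 - 137412*I*sqrt(3407)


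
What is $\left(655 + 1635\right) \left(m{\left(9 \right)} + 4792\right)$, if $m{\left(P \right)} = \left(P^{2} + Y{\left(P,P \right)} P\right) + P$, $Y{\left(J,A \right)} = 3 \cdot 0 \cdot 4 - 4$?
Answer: $11097340$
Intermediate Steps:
$Y{\left(J,A \right)} = -4$ ($Y{\left(J,A \right)} = 0 \cdot 4 - 4 = 0 - 4 = -4$)
$m{\left(P \right)} = P^{2} - 3 P$ ($m{\left(P \right)} = \left(P^{2} - 4 P\right) + P = P^{2} - 3 P$)
$\left(655 + 1635\right) \left(m{\left(9 \right)} + 4792\right) = \left(655 + 1635\right) \left(9 \left(-3 + 9\right) + 4792\right) = 2290 \left(9 \cdot 6 + 4792\right) = 2290 \left(54 + 4792\right) = 2290 \cdot 4846 = 11097340$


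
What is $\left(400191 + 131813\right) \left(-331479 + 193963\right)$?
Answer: $-73159062064$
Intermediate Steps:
$\left(400191 + 131813\right) \left(-331479 + 193963\right) = 532004 \left(-137516\right) = -73159062064$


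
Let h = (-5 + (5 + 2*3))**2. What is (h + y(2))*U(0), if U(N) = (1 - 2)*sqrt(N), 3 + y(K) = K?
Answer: 0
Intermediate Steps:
y(K) = -3 + K
U(N) = -sqrt(N)
h = 36 (h = (-5 + (5 + 6))**2 = (-5 + 11)**2 = 6**2 = 36)
(h + y(2))*U(0) = (36 + (-3 + 2))*(-sqrt(0)) = (36 - 1)*(-1*0) = 35*0 = 0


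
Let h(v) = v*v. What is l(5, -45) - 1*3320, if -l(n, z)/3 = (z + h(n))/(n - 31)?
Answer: -43190/13 ≈ -3322.3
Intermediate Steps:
h(v) = v²
l(n, z) = -3*(z + n²)/(-31 + n) (l(n, z) = -3*(z + n²)/(n - 31) = -3*(z + n²)/(-31 + n))
l(5, -45) - 1*3320 = 3*(-1*(-45) - 1*5²)/(-31 + 5) - 1*3320 = 3*(45 - 1*25)/(-26) - 3320 = 3*(-1/26)*(45 - 25) - 3320 = 3*(-1/26)*20 - 3320 = -30/13 - 3320 = -43190/13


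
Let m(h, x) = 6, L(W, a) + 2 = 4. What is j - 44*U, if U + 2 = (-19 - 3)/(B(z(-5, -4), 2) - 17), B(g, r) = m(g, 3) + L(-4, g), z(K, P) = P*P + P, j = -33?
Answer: -473/9 ≈ -52.556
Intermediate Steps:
L(W, a) = 2 (L(W, a) = -2 + 4 = 2)
z(K, P) = P + P**2 (z(K, P) = P**2 + P = P + P**2)
B(g, r) = 8 (B(g, r) = 6 + 2 = 8)
U = 4/9 (U = -2 + (-19 - 3)/(8 - 17) = -2 - 22/(-9) = -2 - 22*(-1/9) = -2 + 22/9 = 4/9 ≈ 0.44444)
j - 44*U = -33 - 44*4/9 = -33 - 176/9 = -473/9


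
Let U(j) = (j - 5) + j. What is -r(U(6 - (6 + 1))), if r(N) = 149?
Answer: -149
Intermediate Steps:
U(j) = -5 + 2*j (U(j) = (-5 + j) + j = -5 + 2*j)
-r(U(6 - (6 + 1))) = -1*149 = -149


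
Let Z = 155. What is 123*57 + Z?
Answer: 7166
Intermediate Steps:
123*57 + Z = 123*57 + 155 = 7011 + 155 = 7166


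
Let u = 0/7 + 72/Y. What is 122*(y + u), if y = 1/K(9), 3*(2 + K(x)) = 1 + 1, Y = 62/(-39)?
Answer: -348249/62 ≈ -5616.9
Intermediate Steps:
Y = -62/39 (Y = 62*(-1/39) = -62/39 ≈ -1.5897)
K(x) = -4/3 (K(x) = -2 + (1 + 1)/3 = -2 + (1/3)*2 = -2 + 2/3 = -4/3)
y = -3/4 (y = 1/(-4/3) = -3/4 ≈ -0.75000)
u = -1404/31 (u = 0/7 + 72/(-62/39) = 0*(1/7) + 72*(-39/62) = 0 - 1404/31 = -1404/31 ≈ -45.290)
122*(y + u) = 122*(-3/4 - 1404/31) = 122*(-5709/124) = -348249/62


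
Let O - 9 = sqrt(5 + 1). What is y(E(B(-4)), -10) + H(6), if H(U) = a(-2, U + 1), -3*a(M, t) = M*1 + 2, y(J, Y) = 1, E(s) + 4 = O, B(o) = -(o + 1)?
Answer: 1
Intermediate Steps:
B(o) = -1 - o (B(o) = -(1 + o) = -1 - o)
O = 9 + sqrt(6) (O = 9 + sqrt(5 + 1) = 9 + sqrt(6) ≈ 11.449)
E(s) = 5 + sqrt(6) (E(s) = -4 + (9 + sqrt(6)) = 5 + sqrt(6))
a(M, t) = -2/3 - M/3 (a(M, t) = -(M*1 + 2)/3 = -(M + 2)/3 = -(2 + M)/3 = -2/3 - M/3)
H(U) = 0 (H(U) = -2/3 - 1/3*(-2) = -2/3 + 2/3 = 0)
y(E(B(-4)), -10) + H(6) = 1 + 0 = 1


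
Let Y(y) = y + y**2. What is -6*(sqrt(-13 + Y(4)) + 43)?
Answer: -258 - 6*sqrt(7) ≈ -273.87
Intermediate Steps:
-6*(sqrt(-13 + Y(4)) + 43) = -6*(sqrt(-13 + 4*(1 + 4)) + 43) = -6*(sqrt(-13 + 4*5) + 43) = -6*(sqrt(-13 + 20) + 43) = -6*(sqrt(7) + 43) = -6*(43 + sqrt(7)) = -258 - 6*sqrt(7)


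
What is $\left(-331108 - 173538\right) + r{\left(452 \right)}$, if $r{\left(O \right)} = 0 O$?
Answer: $-504646$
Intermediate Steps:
$r{\left(O \right)} = 0$
$\left(-331108 - 173538\right) + r{\left(452 \right)} = \left(-331108 - 173538\right) + 0 = -504646 + 0 = -504646$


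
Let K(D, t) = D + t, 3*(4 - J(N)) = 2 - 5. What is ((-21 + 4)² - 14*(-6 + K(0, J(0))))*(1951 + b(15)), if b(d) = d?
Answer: 595698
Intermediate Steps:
J(N) = 5 (J(N) = 4 - (2 - 5)/3 = 4 - ⅓*(-3) = 4 + 1 = 5)
((-21 + 4)² - 14*(-6 + K(0, J(0))))*(1951 + b(15)) = ((-21 + 4)² - 14*(-6 + (0 + 5)))*(1951 + 15) = ((-17)² - 14*(-6 + 5))*1966 = (289 - 14*(-1))*1966 = (289 + 14)*1966 = 303*1966 = 595698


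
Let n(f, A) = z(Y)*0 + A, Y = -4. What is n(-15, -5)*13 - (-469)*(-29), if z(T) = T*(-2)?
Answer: -13666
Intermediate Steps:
z(T) = -2*T
n(f, A) = A (n(f, A) = -2*(-4)*0 + A = 8*0 + A = 0 + A = A)
n(-15, -5)*13 - (-469)*(-29) = -5*13 - (-469)*(-29) = -65 - 1*13601 = -65 - 13601 = -13666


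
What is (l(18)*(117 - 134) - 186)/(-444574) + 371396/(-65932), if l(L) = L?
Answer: -20635070845/3663956621 ≈ -5.6319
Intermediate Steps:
(l(18)*(117 - 134) - 186)/(-444574) + 371396/(-65932) = (18*(117 - 134) - 186)/(-444574) + 371396/(-65932) = (18*(-17) - 186)*(-1/444574) + 371396*(-1/65932) = (-306 - 186)*(-1/444574) - 92849/16483 = -492*(-1/444574) - 92849/16483 = 246/222287 - 92849/16483 = -20635070845/3663956621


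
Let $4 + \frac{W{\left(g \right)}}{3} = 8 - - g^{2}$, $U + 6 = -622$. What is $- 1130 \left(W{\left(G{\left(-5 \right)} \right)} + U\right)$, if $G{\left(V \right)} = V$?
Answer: $611330$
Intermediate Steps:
$U = -628$ ($U = -6 - 622 = -628$)
$W{\left(g \right)} = 12 + 3 g^{2}$ ($W{\left(g \right)} = -12 + 3 \left(8 - - g^{2}\right) = -12 + 3 \left(8 + g^{2}\right) = -12 + \left(24 + 3 g^{2}\right) = 12 + 3 g^{2}$)
$- 1130 \left(W{\left(G{\left(-5 \right)} \right)} + U\right) = - 1130 \left(\left(12 + 3 \left(-5\right)^{2}\right) - 628\right) = - 1130 \left(\left(12 + 3 \cdot 25\right) - 628\right) = - 1130 \left(\left(12 + 75\right) - 628\right) = - 1130 \left(87 - 628\right) = \left(-1130\right) \left(-541\right) = 611330$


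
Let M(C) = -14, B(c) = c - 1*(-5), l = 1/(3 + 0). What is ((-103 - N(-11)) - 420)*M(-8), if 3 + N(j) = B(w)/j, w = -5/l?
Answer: 80220/11 ≈ 7292.7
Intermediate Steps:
l = ⅓ (l = 1/3 = ⅓ ≈ 0.33333)
w = -15 (w = -5/⅓ = -5*3 = -15)
B(c) = 5 + c (B(c) = c + 5 = 5 + c)
N(j) = -3 - 10/j (N(j) = -3 + (5 - 15)/j = -3 - 10/j)
((-103 - N(-11)) - 420)*M(-8) = ((-103 - (-3 - 10/(-11))) - 420)*(-14) = ((-103 - (-3 - 10*(-1/11))) - 420)*(-14) = ((-103 - (-3 + 10/11)) - 420)*(-14) = ((-103 - 1*(-23/11)) - 420)*(-14) = ((-103 + 23/11) - 420)*(-14) = (-1110/11 - 420)*(-14) = -5730/11*(-14) = 80220/11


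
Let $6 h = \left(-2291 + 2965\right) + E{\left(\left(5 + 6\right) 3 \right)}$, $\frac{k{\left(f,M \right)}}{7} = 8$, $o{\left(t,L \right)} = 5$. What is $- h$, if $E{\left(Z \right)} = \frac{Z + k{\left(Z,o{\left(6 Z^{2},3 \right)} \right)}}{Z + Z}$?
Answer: $- \frac{44573}{396} \approx -112.56$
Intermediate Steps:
$k{\left(f,M \right)} = 56$ ($k{\left(f,M \right)} = 7 \cdot 8 = 56$)
$E{\left(Z \right)} = \frac{56 + Z}{2 Z}$ ($E{\left(Z \right)} = \frac{Z + 56}{Z + Z} = \frac{56 + Z}{2 Z}$)
$h = \frac{44573}{396}$ ($h = \frac{\left(-2291 + 2965\right) + \frac{56 + \left(5 + 6\right) 3}{2 \left(5 + 6\right) 3}}{6} = \frac{674 + \frac{56 + 11 \cdot 3}{2 \cdot 11 \cdot 3}}{6} = \frac{674 + \frac{56 + 33}{2 \cdot 33}}{6} = \frac{674 + \frac{1}{2} \cdot \frac{1}{33} \cdot 89}{6} = \frac{674 + \frac{89}{66}}{6} = \frac{1}{6} \cdot \frac{44573}{66} = \frac{44573}{396} \approx 112.56$)
$- h = \left(-1\right) \frac{44573}{396} = - \frac{44573}{396}$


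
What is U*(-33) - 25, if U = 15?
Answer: -520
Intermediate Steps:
U*(-33) - 25 = 15*(-33) - 25 = -495 - 25 = -520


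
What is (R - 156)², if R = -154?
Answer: 96100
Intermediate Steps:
(R - 156)² = (-154 - 156)² = (-310)² = 96100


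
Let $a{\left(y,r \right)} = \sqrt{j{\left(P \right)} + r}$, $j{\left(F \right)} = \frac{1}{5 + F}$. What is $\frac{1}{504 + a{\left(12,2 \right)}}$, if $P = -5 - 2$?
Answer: $\frac{336}{169343} - \frac{\sqrt{6}}{508029} \approx 0.0019793$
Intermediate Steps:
$P = -7$ ($P = -5 - 2 = -7$)
$a{\left(y,r \right)} = \sqrt{- \frac{1}{2} + r}$ ($a{\left(y,r \right)} = \sqrt{\frac{1}{5 - 7} + r} = \sqrt{\frac{1}{-2} + r} = \sqrt{- \frac{1}{2} + r}$)
$\frac{1}{504 + a{\left(12,2 \right)}} = \frac{1}{504 + \frac{\sqrt{-2 + 4 \cdot 2}}{2}} = \frac{1}{504 + \frac{\sqrt{-2 + 8}}{2}} = \frac{1}{504 + \frac{\sqrt{6}}{2}}$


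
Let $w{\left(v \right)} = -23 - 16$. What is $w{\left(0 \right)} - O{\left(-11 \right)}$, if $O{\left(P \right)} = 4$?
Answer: $-43$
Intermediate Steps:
$w{\left(v \right)} = -39$ ($w{\left(v \right)} = -23 - 16 = -39$)
$w{\left(0 \right)} - O{\left(-11 \right)} = -39 - 4 = -43$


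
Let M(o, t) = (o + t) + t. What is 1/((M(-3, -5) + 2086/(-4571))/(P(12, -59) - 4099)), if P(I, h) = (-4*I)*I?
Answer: 3052775/8787 ≈ 347.42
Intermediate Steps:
P(I, h) = -4*I**2
M(o, t) = o + 2*t
1/((M(-3, -5) + 2086/(-4571))/(P(12, -59) - 4099)) = 1/(((-3 + 2*(-5)) + 2086/(-4571))/(-4*12**2 - 4099)) = 1/(((-3 - 10) + 2086*(-1/4571))/(-4*144 - 4099)) = 1/((-13 - 298/653)/(-576 - 4099)) = 1/(-8787/653/(-4675)) = 1/(-8787/653*(-1/4675)) = 1/(8787/3052775) = 3052775/8787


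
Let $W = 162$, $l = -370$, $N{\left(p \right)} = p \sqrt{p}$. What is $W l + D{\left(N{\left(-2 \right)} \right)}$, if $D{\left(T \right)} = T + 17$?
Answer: $-59923 - 2 i \sqrt{2} \approx -59923.0 - 2.8284 i$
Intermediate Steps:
$N{\left(p \right)} = p^{\frac{3}{2}}$
$D{\left(T \right)} = 17 + T$
$W l + D{\left(N{\left(-2 \right)} \right)} = 162 \left(-370\right) + \left(17 + \left(-2\right)^{\frac{3}{2}}\right) = -59940 + \left(17 - 2 i \sqrt{2}\right) = -59923 - 2 i \sqrt{2}$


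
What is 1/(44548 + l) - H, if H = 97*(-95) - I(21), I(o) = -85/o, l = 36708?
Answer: 2245335443/243768 ≈ 9211.0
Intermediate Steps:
H = -193430/21 (H = 97*(-95) - (-85)/21 = -9215 - (-85)/21 = -9215 - 1*(-85/21) = -9215 + 85/21 = -193430/21 ≈ -9211.0)
1/(44548 + l) - H = 1/(44548 + 36708) - 1*(-193430/21) = 1/81256 + 193430/21 = 2245335443/243768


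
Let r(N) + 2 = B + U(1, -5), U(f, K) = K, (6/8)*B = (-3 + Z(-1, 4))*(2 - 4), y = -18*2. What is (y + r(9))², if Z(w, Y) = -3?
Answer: 729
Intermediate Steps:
y = -36
B = 16 (B = 4*((-3 - 3)*(2 - 4))/3 = 4*(-6*(-2))/3 = (4/3)*12 = 16)
r(N) = 9 (r(N) = -2 + (16 - 5) = -2 + 11 = 9)
(y + r(9))² = (-36 + 9)² = (-27)² = 729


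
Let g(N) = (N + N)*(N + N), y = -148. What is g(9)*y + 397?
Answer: -47555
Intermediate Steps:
g(N) = 4*N² (g(N) = (2*N)*(2*N) = 4*N²)
g(9)*y + 397 = (4*9²)*(-148) + 397 = (4*81)*(-148) + 397 = 324*(-148) + 397 = -47952 + 397 = -47555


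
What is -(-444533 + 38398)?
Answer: 406135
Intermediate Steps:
-(-444533 + 38398) = -1*(-406135) = 406135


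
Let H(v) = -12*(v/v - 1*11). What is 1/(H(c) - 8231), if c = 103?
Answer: -1/8111 ≈ -0.00012329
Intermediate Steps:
H(v) = 120 (H(v) = -12*(1 - 11) = -12*(-10) = 120)
1/(H(c) - 8231) = 1/(120 - 8231) = 1/(-8111) = -1/8111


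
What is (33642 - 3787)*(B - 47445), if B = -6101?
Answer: -1598615830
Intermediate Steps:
(33642 - 3787)*(B - 47445) = (33642 - 3787)*(-6101 - 47445) = 29855*(-53546) = -1598615830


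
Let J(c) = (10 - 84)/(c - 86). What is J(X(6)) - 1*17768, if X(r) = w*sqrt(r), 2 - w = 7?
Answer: -64370282/3623 - 185*sqrt(6)/3623 ≈ -17767.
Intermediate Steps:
w = -5 (w = 2 - 1*7 = 2 - 7 = -5)
X(r) = -5*sqrt(r)
J(c) = -74/(-86 + c)
J(X(6)) - 1*17768 = -74/(-86 - 5*sqrt(6)) - 1*17768 = -74/(-86 - 5*sqrt(6)) - 17768 = -17768 - 74/(-86 - 5*sqrt(6))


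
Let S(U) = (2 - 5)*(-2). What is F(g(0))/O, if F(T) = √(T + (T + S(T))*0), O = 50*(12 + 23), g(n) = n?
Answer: 0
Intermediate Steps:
S(U) = 6 (S(U) = -3*(-2) = 6)
O = 1750 (O = 50*35 = 1750)
F(T) = √T (F(T) = √(T + (T + 6)*0) = √(T + (6 + T)*0) = √(T + 0) = √T)
F(g(0))/O = √0/1750 = 0*(1/1750) = 0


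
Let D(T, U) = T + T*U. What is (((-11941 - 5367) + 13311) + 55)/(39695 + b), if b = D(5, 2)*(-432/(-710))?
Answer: -279882/2818993 ≈ -0.099284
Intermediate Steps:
b = 648/71 (b = (5*(1 + 2))*(-432/(-710)) = (5*3)*(-432*(-1/710)) = 15*(216/355) = 648/71 ≈ 9.1268)
(((-11941 - 5367) + 13311) + 55)/(39695 + b) = (((-11941 - 5367) + 13311) + 55)/(39695 + 648/71) = ((-17308 + 13311) + 55)/(2818993/71) = (-3997 + 55)*(71/2818993) = -3942*71/2818993 = -279882/2818993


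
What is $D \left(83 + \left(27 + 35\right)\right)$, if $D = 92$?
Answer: $13340$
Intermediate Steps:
$D \left(83 + \left(27 + 35\right)\right) = 92 \left(83 + \left(27 + 35\right)\right) = 92 \left(83 + 62\right) = 92 \cdot 145 = 13340$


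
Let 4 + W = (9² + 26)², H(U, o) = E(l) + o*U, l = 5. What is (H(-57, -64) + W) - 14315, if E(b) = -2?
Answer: 776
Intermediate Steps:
H(U, o) = -2 + U*o (H(U, o) = -2 + o*U = -2 + U*o)
W = 11445 (W = -4 + (9² + 26)² = -4 + (81 + 26)² = -4 + 107² = -4 + 11449 = 11445)
(H(-57, -64) + W) - 14315 = ((-2 - 57*(-64)) + 11445) - 14315 = ((-2 + 3648) + 11445) - 14315 = (3646 + 11445) - 14315 = 15091 - 14315 = 776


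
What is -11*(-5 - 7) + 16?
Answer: 148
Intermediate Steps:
-11*(-5 - 7) + 16 = -11*(-12) + 16 = 132 + 16 = 148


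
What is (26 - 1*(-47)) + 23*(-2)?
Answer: 27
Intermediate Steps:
(26 - 1*(-47)) + 23*(-2) = (26 + 47) - 46 = 73 - 46 = 27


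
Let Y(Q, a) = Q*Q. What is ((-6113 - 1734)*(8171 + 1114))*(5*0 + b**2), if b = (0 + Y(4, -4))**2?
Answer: -4774913310720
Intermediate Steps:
Y(Q, a) = Q**2
b = 256 (b = (0 + 4**2)**2 = (0 + 16)**2 = 16**2 = 256)
((-6113 - 1734)*(8171 + 1114))*(5*0 + b**2) = ((-6113 - 1734)*(8171 + 1114))*(5*0 + 256**2) = (-7847*9285)*(0 + 65536) = -72859395*65536 = -4774913310720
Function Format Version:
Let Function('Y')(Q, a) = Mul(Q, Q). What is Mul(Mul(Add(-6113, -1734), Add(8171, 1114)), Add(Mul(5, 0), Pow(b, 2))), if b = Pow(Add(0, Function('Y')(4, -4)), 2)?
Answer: -4774913310720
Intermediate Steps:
Function('Y')(Q, a) = Pow(Q, 2)
b = 256 (b = Pow(Add(0, Pow(4, 2)), 2) = Pow(Add(0, 16), 2) = Pow(16, 2) = 256)
Mul(Mul(Add(-6113, -1734), Add(8171, 1114)), Add(Mul(5, 0), Pow(b, 2))) = Mul(Mul(Add(-6113, -1734), Add(8171, 1114)), Add(Mul(5, 0), Pow(256, 2))) = Mul(Mul(-7847, 9285), Add(0, 65536)) = Mul(-72859395, 65536) = -4774913310720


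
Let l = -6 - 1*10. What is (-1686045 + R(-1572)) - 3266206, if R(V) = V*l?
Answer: -4927099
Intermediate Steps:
l = -16 (l = -6 - 10 = -16)
R(V) = -16*V (R(V) = V*(-16) = -16*V)
(-1686045 + R(-1572)) - 3266206 = (-1686045 - 16*(-1572)) - 3266206 = (-1686045 + 25152) - 3266206 = -1660893 - 3266206 = -4927099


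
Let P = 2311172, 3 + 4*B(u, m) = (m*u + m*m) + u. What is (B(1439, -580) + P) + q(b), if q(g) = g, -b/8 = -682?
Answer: 2192432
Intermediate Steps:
B(u, m) = -¾ + u/4 + m²/4 + m*u/4 (B(u, m) = -¾ + ((m*u + m*m) + u)/4 = -¾ + ((m*u + m²) + u)/4 = -¾ + ((m² + m*u) + u)/4 = -¾ + (u + m² + m*u)/4 = -¾ + (u/4 + m²/4 + m*u/4) = -¾ + u/4 + m²/4 + m*u/4)
b = 5456 (b = -8*(-682) = 5456)
(B(1439, -580) + P) + q(b) = ((-¾ + (¼)*1439 + (¼)*(-580)² + (¼)*(-580)*1439) + 2311172) + 5456 = ((-¾ + 1439/4 + (¼)*336400 - 208655) + 2311172) + 5456 = ((-¾ + 1439/4 + 84100 - 208655) + 2311172) + 5456 = (-124196 + 2311172) + 5456 = 2186976 + 5456 = 2192432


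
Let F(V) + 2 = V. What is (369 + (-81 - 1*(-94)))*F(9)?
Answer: 2674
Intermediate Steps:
F(V) = -2 + V
(369 + (-81 - 1*(-94)))*F(9) = (369 + (-81 - 1*(-94)))*(-2 + 9) = (369 + (-81 + 94))*7 = (369 + 13)*7 = 382*7 = 2674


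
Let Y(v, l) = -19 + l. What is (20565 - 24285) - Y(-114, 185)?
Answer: -3886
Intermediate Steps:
(20565 - 24285) - Y(-114, 185) = (20565 - 24285) - (-19 + 185) = -3720 - 1*166 = -3720 - 166 = -3886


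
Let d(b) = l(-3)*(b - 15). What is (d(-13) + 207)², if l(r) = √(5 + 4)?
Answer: 15129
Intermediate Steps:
l(r) = 3 (l(r) = √9 = 3)
d(b) = -45 + 3*b (d(b) = 3*(b - 15) = 3*(-15 + b) = -45 + 3*b)
(d(-13) + 207)² = ((-45 + 3*(-13)) + 207)² = ((-45 - 39) + 207)² = (-84 + 207)² = 123² = 15129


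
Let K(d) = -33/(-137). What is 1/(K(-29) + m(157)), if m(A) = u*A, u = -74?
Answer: -137/1591633 ≈ -8.6075e-5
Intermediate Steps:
m(A) = -74*A
K(d) = 33/137 (K(d) = -33*(-1/137) = 33/137)
1/(K(-29) + m(157)) = 1/(33/137 - 74*157) = 1/(33/137 - 11618) = 1/(-1591633/137) = -137/1591633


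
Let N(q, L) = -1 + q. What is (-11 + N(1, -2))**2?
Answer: 121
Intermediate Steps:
(-11 + N(1, -2))**2 = (-11 + (-1 + 1))**2 = (-11 + 0)**2 = (-11)**2 = 121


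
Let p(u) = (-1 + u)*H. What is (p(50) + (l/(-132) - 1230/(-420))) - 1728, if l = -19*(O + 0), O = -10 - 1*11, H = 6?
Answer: -441701/308 ≈ -1434.1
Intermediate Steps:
O = -21 (O = -10 - 11 = -21)
l = 399 (l = -19*(-21 + 0) = -19*(-21) = 399)
p(u) = -6 + 6*u (p(u) = (-1 + u)*6 = -6 + 6*u)
(p(50) + (l/(-132) - 1230/(-420))) - 1728 = ((-6 + 6*50) + (399/(-132) - 1230/(-420))) - 1728 = ((-6 + 300) + (399*(-1/132) - 1230*(-1/420))) - 1728 = (294 + (-133/44 + 41/14)) - 1728 = (294 - 29/308) - 1728 = 90523/308 - 1728 = -441701/308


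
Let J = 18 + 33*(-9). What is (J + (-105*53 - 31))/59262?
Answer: -5875/59262 ≈ -0.099136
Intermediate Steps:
J = -279 (J = 18 - 297 = -279)
(J + (-105*53 - 31))/59262 = (-279 + (-105*53 - 31))/59262 = (-279 + (-5565 - 31))*(1/59262) = (-279 - 5596)*(1/59262) = -5875*1/59262 = -5875/59262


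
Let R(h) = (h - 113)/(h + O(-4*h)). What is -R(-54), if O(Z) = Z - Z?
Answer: -167/54 ≈ -3.0926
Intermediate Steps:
O(Z) = 0
R(h) = (-113 + h)/h (R(h) = (h - 113)/(h + 0) = (-113 + h)/h)
-R(-54) = -(-113 - 54)/(-54) = -(-1)*(-167)/54 = -1*167/54 = -167/54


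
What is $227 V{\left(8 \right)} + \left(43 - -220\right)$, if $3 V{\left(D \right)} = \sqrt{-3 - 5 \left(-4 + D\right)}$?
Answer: $263 + \frac{227 i \sqrt{23}}{3} \approx 263.0 + 362.88 i$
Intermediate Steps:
$V{\left(D \right)} = \frac{\sqrt{17 - 5 D}}{3}$ ($V{\left(D \right)} = \frac{\sqrt{-3 - 5 \left(-4 + D\right)}}{3} = \frac{\sqrt{-3 - \left(-20 + 5 D\right)}}{3} = \frac{\sqrt{17 - 5 D}}{3}$)
$227 V{\left(8 \right)} + \left(43 - -220\right) = 227 \frac{\sqrt{17 - 40}}{3} + \left(43 - -220\right) = 227 \frac{\sqrt{17 - 40}}{3} + \left(43 + 220\right) = 227 \frac{\sqrt{-23}}{3} + 263 = 227 \frac{i \sqrt{23}}{3} + 263 = \frac{227 i \sqrt{23}}{3} + 263 = 263 + \frac{227 i \sqrt{23}}{3}$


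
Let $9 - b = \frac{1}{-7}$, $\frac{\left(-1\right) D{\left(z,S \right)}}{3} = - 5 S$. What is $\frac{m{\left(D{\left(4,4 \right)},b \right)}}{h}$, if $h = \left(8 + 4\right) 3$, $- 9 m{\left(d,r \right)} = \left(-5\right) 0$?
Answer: $0$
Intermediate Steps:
$D{\left(z,S \right)} = 15 S$ ($D{\left(z,S \right)} = - 3 \left(- 5 S\right) = 15 S$)
$b = \frac{64}{7}$ ($b = 9 - \frac{1}{-7} = 9 - - \frac{1}{7} = 9 + \frac{1}{7} = \frac{64}{7} \approx 9.1429$)
$m{\left(d,r \right)} = 0$ ($m{\left(d,r \right)} = - \frac{\left(-5\right) 0}{9} = \left(- \frac{1}{9}\right) 0 = 0$)
$h = 36$ ($h = 12 \cdot 3 = 36$)
$\frac{m{\left(D{\left(4,4 \right)},b \right)}}{h} = \frac{0}{36} = 0 \cdot \frac{1}{36} = 0$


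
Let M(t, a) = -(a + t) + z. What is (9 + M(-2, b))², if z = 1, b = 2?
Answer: 100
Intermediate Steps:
M(t, a) = 1 - a - t (M(t, a) = -(a + t) + 1 = (-a - t) + 1 = 1 - a - t)
(9 + M(-2, b))² = (9 + (1 - 1*2 - 1*(-2)))² = (9 + (1 - 2 + 2))² = (9 + 1)² = 10² = 100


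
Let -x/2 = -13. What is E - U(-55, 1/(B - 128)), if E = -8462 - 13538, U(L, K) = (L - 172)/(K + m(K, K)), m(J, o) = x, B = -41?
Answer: -96607637/4393 ≈ -21991.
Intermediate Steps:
x = 26 (x = -2*(-13) = 26)
m(J, o) = 26
U(L, K) = (-172 + L)/(26 + K) (U(L, K) = (L - 172)/(K + 26) = (-172 + L)/(26 + K))
E = -22000
E - U(-55, 1/(B - 128)) = -22000 - (-172 - 55)/(26 + 1/(-41 - 128)) = -22000 - (-227)/(26 + 1/(-169)) = -22000 - (-227)/(26 - 1/169) = -22000 - (-227)/4393/169 = -22000 - 169*(-227)/4393 = -22000 - 1*(-38363/4393) = -22000 + 38363/4393 = -96607637/4393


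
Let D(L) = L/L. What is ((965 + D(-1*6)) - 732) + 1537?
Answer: 1771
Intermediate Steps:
D(L) = 1
((965 + D(-1*6)) - 732) + 1537 = ((965 + 1) - 732) + 1537 = (966 - 732) + 1537 = 234 + 1537 = 1771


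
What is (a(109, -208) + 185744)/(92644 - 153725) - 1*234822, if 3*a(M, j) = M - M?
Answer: -14343348326/61081 ≈ -2.3483e+5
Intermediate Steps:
a(M, j) = 0 (a(M, j) = (M - M)/3 = (⅓)*0 = 0)
(a(109, -208) + 185744)/(92644 - 153725) - 1*234822 = (0 + 185744)/(92644 - 153725) - 1*234822 = 185744/(-61081) - 234822 = 185744*(-1/61081) - 234822 = -185744/61081 - 234822 = -14343348326/61081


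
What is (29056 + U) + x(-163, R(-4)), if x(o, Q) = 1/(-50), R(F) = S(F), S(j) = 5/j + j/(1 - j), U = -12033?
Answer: 851149/50 ≈ 17023.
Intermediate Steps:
R(F) = (-5 - F**2 + 5*F)/(F*(-1 + F))
x(o, Q) = -1/50
(29056 + U) + x(-163, R(-4)) = (29056 - 12033) - 1/50 = 17023 - 1/50 = 851149/50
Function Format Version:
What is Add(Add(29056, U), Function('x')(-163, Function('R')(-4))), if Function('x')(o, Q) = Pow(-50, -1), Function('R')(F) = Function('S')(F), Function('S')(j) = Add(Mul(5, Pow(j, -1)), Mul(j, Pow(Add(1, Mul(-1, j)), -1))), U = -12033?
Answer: Rational(851149, 50) ≈ 17023.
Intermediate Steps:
Function('R')(F) = Mul(Pow(F, -1), Pow(Add(-1, F), -1), Add(-5, Mul(-1, Pow(F, 2)), Mul(5, F)))
Function('x')(o, Q) = Rational(-1, 50)
Add(Add(29056, U), Function('x')(-163, Function('R')(-4))) = Add(Add(29056, -12033), Rational(-1, 50)) = Add(17023, Rational(-1, 50)) = Rational(851149, 50)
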